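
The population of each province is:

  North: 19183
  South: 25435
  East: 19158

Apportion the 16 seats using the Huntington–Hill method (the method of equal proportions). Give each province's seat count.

North 5, South 6, East 5

With divisor 4104: modified quotas North 4.674, South 6.198, East 4.668.
Geometric-mean thresholds: North √(4·5)=4.472, South √(6·7)=6.481, East √(4·5)=4.472.
Each quota rounded against its threshold gives North 5, South 6, East 5 (total 16).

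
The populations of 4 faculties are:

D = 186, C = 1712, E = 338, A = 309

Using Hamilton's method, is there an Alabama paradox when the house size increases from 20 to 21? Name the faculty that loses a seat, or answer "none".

D

At 20 seats: D 2, C 13, E 3, A 2.
At 21 seats: D 1, C 14, E 3, A 3.
D drops from 2 to 1.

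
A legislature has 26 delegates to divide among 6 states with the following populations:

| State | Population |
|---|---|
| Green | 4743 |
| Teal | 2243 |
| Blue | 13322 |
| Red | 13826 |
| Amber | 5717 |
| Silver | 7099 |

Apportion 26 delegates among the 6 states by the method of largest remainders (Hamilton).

Green: 3, Teal: 1, Blue: 7, Red: 8, Amber: 3, Silver: 4

The standard divisor is 46950/26 ≈ 1805.769.
Standard quotas: Green 2.6266, Teal 1.2421, Blue 7.3775, Red 7.6566, Amber 3.1660, Silver 3.9313.
Lower quotas: Green 2, Teal 1, Blue 7, Red 7, Amber 3, Silver 3 (sum 23, leaving 3 seats).
Remainders in descending order: Silver 0.9313, Red 0.6566, Green 0.6266, Blue 0.3775, Teal 0.2421, Amber 0.1660.
Largest remainders: Silver, Red, Green receive the extra seats.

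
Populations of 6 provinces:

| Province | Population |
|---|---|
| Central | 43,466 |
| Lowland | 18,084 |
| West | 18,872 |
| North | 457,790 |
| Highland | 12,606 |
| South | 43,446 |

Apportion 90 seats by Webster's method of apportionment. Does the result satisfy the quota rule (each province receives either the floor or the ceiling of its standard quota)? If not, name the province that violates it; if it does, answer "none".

North

Standard quotas: Central 6.583, Lowland 2.739, West 2.858, North 69.331, Highland 1.909, South 6.580.
Webster allocation: Central 7, Lowland 3, West 3, North 68, Highland 2, South 7.
North has quota 69.331 (lower 69, upper 70) but receives 68 — outside the quota interval.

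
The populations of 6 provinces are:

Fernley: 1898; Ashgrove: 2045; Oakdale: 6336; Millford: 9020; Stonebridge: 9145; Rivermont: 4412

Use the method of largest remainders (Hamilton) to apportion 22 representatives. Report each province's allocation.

Fernley=1; Ashgrove=2; Oakdale=4; Millford=6; Stonebridge=6; Rivermont=3

Standard divisor: 32856 ÷ 22 ≈ 1493.455.
Standard quotas: Fernley 1.2709, Ashgrove 1.3693, Oakdale 4.2425, Millford 6.0397, Stonebridge 6.1234, Rivermont 2.9542.
Lower quotas: Fernley 1, Ashgrove 1, Oakdale 4, Millford 6, Stonebridge 6, Rivermont 2 (sum 20, leaving 2 seats).
Remainders in descending order: Rivermont 0.9542, Ashgrove 0.3693, Fernley 0.2709, Oakdale 0.2425, Stonebridge 0.1234, Millford 0.0397.
The surplus seats go to Rivermont, Ashgrove.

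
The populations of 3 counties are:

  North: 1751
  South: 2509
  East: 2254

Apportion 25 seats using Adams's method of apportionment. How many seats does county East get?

9

Standard divisor 6514/25 ≈ 260.56; standard quotas: North 6.720, South 9.629, East 8.651.
Rounding up gives 7, 10, 9 = 26 seats, so the divisor must be adjusted.
With modified divisor 280: modified quotas North 6.254, South 8.961, East 8.050.
Rounding up: North 7, South 9, East 9 (total 25).
East receives 9.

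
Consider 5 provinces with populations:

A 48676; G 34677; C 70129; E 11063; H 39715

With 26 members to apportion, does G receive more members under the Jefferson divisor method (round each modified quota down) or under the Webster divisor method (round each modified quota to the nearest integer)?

Jefferson: A 6, G 4, C 10, E 1, H 5.
Webster: A 6, G 5, C 9, E 1, H 5.
G gets 4 under Jefferson and 5 under Webster.

Webster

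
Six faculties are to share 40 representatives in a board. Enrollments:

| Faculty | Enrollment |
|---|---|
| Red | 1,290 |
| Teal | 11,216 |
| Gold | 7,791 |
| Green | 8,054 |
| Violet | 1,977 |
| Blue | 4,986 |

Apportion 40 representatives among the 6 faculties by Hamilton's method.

The standard divisor is 35314/40 ≈ 882.85.
Standard quotas: Red 1.4612, Teal 12.7043, Gold 8.8248, Green 9.1227, Violet 2.2393, Blue 5.6476.
Lower quotas: Red 1, Teal 12, Gold 8, Green 9, Violet 2, Blue 5 (sum 37, leaving 3 seats).
Remainders in descending order: Gold 0.8248, Teal 0.7043, Blue 0.6476, Red 0.4612, Violet 0.2393, Green 0.1227.
The surplus seats go to Gold, Teal, Blue.

Red 1, Teal 13, Gold 9, Green 9, Violet 2, Blue 6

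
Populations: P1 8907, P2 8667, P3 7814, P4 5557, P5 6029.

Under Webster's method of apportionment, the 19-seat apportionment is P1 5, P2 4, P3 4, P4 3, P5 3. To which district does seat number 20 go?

P2

Priority for the next seat is population ÷ (current seats + 0.5).
Priorities: P1 1619.455, P2 1926.000, P3 1736.444, P4 1587.714, P5 1722.571.
Highest priority: P2.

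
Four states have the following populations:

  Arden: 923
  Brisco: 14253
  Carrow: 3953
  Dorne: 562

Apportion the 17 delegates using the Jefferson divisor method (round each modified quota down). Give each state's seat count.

Arden 0; Brisco 14; Carrow 3; Dorne 0

Standard divisor 19691/17 ≈ 1158.294; standard quotas: Arden 0.797, Brisco 12.305, Carrow 3.413, Dorne 0.485.
Rounding down gives 0, 12, 3, 0 = 15 seats, so the divisor must be adjusted.
With modified divisor 1000: modified quotas Arden 0.923, Brisco 14.253, Carrow 3.953, Dorne 0.562.
Rounding down: Arden 0, Brisco 14, Carrow 3, Dorne 0 (total 17).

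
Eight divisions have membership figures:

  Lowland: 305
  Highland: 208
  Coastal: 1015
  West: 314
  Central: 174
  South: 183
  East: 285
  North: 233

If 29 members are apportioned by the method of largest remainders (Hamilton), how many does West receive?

The standard divisor is 2717/29 ≈ 93.69.
Standard quotas: Lowland 3.255, Highland 2.220, Coastal 10.834, West 3.351, Central 1.857, South 1.953, East 3.042, North 2.487.
Lower quotas: Lowland 3, Highland 2, Coastal 10, West 3, Central 1, South 1, East 3, North 2 (sum 25, leaving 4 seats).
Remainders in descending order: South 0.953, Central 0.857, Coastal 0.834, North 0.487, West 0.351, Lowland 0.255, Highland 0.220, East 0.042.
Largest remainders: South, Central, Coastal, North receive the extra seats.
West receives 3.

3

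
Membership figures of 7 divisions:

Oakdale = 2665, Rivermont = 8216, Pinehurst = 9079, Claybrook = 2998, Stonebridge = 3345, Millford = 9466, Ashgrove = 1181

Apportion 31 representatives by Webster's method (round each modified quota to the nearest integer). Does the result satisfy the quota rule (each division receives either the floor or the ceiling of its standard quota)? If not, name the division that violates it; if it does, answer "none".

none

Standard quotas: Oakdale 2.236, Rivermont 6.893, Pinehurst 7.617, Claybrook 2.515, Stonebridge 2.806, Millford 7.942, Ashgrove 0.991.
Webster allocation: Oakdale 2, Rivermont 7, Pinehurst 8, Claybrook 2, Stonebridge 3, Millford 8, Ashgrove 1.
Every allocation lies between the lower and upper quota.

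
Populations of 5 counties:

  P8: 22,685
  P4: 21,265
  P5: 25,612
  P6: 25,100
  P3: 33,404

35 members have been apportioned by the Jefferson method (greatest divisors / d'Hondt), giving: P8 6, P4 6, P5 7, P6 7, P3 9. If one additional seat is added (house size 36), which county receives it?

P3

Priority for the next seat is population ÷ (current seats + 1).
Priorities: P8 3240.714, P4 3037.857, P5 3201.500, P6 3137.500, P3 3340.400.
Highest priority: P3.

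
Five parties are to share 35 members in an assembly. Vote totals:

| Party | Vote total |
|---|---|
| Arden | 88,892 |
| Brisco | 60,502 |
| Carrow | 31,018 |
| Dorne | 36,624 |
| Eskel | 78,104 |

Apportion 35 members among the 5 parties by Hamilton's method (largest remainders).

Arden 11; Brisco 7; Carrow 4; Dorne 4; Eskel 9

Total 295140; standard divisor 295140/35 ≈ 8432.571.
Standard quotas: Arden 10.5415, Brisco 7.1748, Carrow 3.6784, Dorne 4.3432, Eskel 9.2622.
Lower quotas: Arden 10, Brisco 7, Carrow 3, Dorne 4, Eskel 9 (sum 33, leaving 2 seats).
Remainders in descending order: Carrow 0.6784, Arden 0.5415, Dorne 0.3432, Eskel 0.2622, Brisco 0.1748.
The surplus seats go to Carrow, Arden.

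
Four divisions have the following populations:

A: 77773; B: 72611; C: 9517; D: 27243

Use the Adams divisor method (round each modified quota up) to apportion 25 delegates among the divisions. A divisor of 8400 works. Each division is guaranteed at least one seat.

A 10, B 9, C 2, D 4

With modified divisor 8400: modified quotas A 9.259, B 8.644, C 1.133, D 3.243.
Rounding up: A 10, B 9, C 2, D 4 (total 25).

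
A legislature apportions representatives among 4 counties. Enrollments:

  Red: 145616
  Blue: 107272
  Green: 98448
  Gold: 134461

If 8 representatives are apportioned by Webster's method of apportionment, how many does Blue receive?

2

Standard divisor 485797/8 ≈ 60724.625; standard quotas: Red 2.398, Blue 1.767, Green 1.621, Gold 2.214.
Rounding to the nearest integer gives Red 2, Blue 2, Green 2, Gold 2 — total 8, matching the house size, so no adjustment is needed.
Blue receives 2.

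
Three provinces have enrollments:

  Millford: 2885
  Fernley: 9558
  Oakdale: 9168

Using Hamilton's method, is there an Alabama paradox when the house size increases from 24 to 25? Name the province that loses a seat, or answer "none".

none

At 24 seats: Millford 3, Fernley 11, Oakdale 10.
At 25 seats: Millford 3, Fernley 11, Oakdale 11.
No province's allocation decreased.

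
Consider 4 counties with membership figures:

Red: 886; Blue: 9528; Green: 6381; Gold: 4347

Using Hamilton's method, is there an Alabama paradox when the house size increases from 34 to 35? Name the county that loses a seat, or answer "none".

Red

At 34 seats: Red 2, Blue 15, Green 10, Gold 7.
At 35 seats: Red 1, Blue 16, Green 11, Gold 7.
Red drops from 2 to 1.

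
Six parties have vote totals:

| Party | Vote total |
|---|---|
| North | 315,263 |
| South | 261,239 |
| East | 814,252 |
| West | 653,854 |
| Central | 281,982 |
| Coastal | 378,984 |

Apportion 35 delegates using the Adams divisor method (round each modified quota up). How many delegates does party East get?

10

Standard divisor 2705574/35 ≈ 77302.114; standard quotas: North 4.078, South 3.379, East 10.533, West 8.458, Central 3.648, Coastal 4.903.
Rounding up gives 5, 4, 11, 9, 4, 5 = 38 seats, so the divisor must be adjusted.
With modified divisor 84400: modified quotas North 3.735, South 3.095, East 9.648, West 7.747, Central 3.341, Coastal 4.490.
Rounding up: North 4, South 4, East 10, West 8, Central 4, Coastal 5 (total 35).
East receives 10.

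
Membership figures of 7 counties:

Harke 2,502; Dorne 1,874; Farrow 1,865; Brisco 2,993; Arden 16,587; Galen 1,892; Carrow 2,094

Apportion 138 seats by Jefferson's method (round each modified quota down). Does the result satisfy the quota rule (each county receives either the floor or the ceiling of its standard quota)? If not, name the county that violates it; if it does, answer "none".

Standard quotas: Harke 11.584, Dorne 8.676, Farrow 8.635, Brisco 13.857, Arden 76.794, Galen 8.760, Carrow 9.695.
Jefferson allocation: Harke 11, Dorne 8, Farrow 8, Brisco 14, Arden 79, Galen 9, Carrow 9.
Arden has quota 76.794 (lower 76, upper 77) but receives 79 — outside the quota interval.

Arden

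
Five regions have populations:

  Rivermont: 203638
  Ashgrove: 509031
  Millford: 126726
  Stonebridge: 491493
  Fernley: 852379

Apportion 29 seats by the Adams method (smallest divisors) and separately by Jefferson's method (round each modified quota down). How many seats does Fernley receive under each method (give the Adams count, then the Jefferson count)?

Adams: Rivermont 3, Ashgrove 7, Millford 2, Stonebridge 6, Fernley 11.
Jefferson: Rivermont 2, Ashgrove 7, Millford 1, Stonebridge 7, Fernley 12.
Fernley gets 11 under Adams and 12 under Jefferson.

11 and 12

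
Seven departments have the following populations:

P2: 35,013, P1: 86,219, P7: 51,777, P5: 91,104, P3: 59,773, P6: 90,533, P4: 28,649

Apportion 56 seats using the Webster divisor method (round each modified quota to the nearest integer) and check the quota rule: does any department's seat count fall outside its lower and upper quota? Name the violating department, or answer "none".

Standard quotas: P2 4.425, P1 10.897, P7 6.544, P5 11.515, P3 7.555, P6 11.443, P4 3.621.
Webster allocation: P2 4, P1 11, P7 7, P5 11, P3 8, P6 11, P4 4.
Every allocation lies between the lower and upper quota.

none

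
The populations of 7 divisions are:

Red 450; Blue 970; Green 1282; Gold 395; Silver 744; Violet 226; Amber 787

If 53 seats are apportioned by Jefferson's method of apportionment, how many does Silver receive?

Standard divisor 4854/53 ≈ 91.585; standard quotas: Red 4.913, Blue 10.591, Green 13.998, Gold 4.313, Silver 8.124, Violet 2.468, Amber 8.593.
Rounding down gives 4, 10, 13, 4, 8, 2, 8 = 49 seats, so the divisor must be adjusted.
With modified divisor 86: modified quotas Red 5.233, Blue 11.279, Green 14.907, Gold 4.593, Silver 8.651, Violet 2.628, Amber 9.151.
Rounding down: Red 5, Blue 11, Green 14, Gold 4, Silver 8, Violet 2, Amber 9 (total 53).
Silver receives 8.

8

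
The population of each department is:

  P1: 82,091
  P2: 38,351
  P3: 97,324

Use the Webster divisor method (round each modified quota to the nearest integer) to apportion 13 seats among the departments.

P1: 5, P2: 2, P3: 6

Standard divisor 217766/13 ≈ 16751.231; standard quotas: P1 4.901, P2 2.289, P3 5.810.
Rounding to the nearest integer gives P1 5, P2 2, P3 6 — total 13, matching the house size, so no adjustment is needed.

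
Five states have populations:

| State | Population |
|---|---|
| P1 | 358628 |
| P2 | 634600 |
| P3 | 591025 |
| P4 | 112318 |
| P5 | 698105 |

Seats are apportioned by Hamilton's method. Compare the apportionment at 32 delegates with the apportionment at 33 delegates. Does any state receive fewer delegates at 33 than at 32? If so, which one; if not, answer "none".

P4

At 32 seats: P1 5, P2 8, P3 8, P4 2, P5 9.
At 33 seats: P1 5, P2 9, P3 8, P4 1, P5 10.
P4 drops from 2 to 1.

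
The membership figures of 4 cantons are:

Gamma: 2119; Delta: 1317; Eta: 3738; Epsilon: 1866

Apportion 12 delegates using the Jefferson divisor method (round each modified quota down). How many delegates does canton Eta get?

Standard divisor 9040/12 ≈ 753.333; standard quotas: Gamma 2.813, Delta 1.748, Eta 4.962, Epsilon 2.477.
Rounding down gives 2, 1, 4, 2 = 9 seats, so the divisor must be adjusted.
With modified divisor 640: modified quotas Gamma 3.311, Delta 2.058, Eta 5.841, Epsilon 2.916.
Rounding down: Gamma 3, Delta 2, Eta 5, Epsilon 2 (total 12).
Eta receives 5.

5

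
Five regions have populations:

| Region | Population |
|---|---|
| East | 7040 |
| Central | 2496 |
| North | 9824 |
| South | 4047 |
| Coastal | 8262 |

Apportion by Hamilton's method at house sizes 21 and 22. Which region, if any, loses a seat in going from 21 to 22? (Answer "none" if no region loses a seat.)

Central

At 21 seats: East 5, Central 2, North 6, South 3, Coastal 5.
At 22 seats: East 5, Central 1, North 7, South 3, Coastal 6.
Central drops from 2 to 1.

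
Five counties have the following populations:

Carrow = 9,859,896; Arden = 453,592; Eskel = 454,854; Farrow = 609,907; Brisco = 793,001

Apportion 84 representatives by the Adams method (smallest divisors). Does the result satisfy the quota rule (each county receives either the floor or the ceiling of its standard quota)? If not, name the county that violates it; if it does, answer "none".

Carrow

Standard quotas: Carrow 68.048, Arden 3.130, Eskel 3.139, Farrow 4.209, Brisco 5.473.
Adams allocation: Carrow 66, Arden 3, Eskel 4, Farrow 5, Brisco 6.
Carrow has quota 68.048 (lower 68, upper 69) but receives 66 — outside the quota interval.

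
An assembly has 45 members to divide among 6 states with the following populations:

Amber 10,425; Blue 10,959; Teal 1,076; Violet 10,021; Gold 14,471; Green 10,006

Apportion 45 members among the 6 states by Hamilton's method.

Amber 8; Blue 9; Teal 1; Violet 8; Gold 11; Green 8

Total 56958; standard divisor 56958/45 ≈ 1265.733.
Standard quotas: Amber 8.2363, Blue 8.6582, Teal 0.8501, Violet 7.9171, Gold 11.4329, Green 7.9053.
Lower quotas: Amber 8, Blue 8, Teal 0, Violet 7, Gold 11, Green 7 (sum 41, leaving 4 seats).
Remainders in descending order: Violet 0.9171, Green 0.9053, Teal 0.8501, Blue 0.6582, Gold 0.4329, Amber 0.2363.
The surplus seats go to Violet, Green, Teal, Blue.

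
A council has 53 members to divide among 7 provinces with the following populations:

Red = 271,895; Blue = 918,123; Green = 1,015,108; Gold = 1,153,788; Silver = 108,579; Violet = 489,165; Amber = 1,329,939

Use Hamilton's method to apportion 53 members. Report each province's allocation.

The standard divisor is 5286597/53 ≈ 99747.113.
Standard quotas: Red 2.7258, Blue 9.2045, Green 10.1768, Gold 11.5671, Silver 1.0885, Violet 4.9041, Amber 13.3331.
Lower quotas: Red 2, Blue 9, Green 10, Gold 11, Silver 1, Violet 4, Amber 13 (sum 50, leaving 3 seats).
Remainders in descending order: Violet 0.9041, Red 0.7258, Gold 0.5671, Amber 0.3331, Blue 0.2045, Green 0.1768, Silver 0.0885.
The surplus seats go to Violet, Red, Gold.

Red=3, Blue=9, Green=10, Gold=12, Silver=1, Violet=5, Amber=13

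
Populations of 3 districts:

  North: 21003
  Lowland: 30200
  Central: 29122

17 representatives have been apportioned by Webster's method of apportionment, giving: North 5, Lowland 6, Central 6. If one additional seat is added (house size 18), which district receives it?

Lowland

Priority for the next seat is population ÷ (current seats + 0.5).
Priorities: North 3818.727, Lowland 4646.154, Central 4480.308.
Highest priority: Lowland.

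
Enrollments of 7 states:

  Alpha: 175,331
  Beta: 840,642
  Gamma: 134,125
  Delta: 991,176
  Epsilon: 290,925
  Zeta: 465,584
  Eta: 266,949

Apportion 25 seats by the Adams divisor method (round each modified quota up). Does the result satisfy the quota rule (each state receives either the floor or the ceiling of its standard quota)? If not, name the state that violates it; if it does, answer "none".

none

Standard quotas: Alpha 1.385, Beta 6.641, Gamma 1.060, Delta 7.830, Epsilon 2.298, Zeta 3.678, Eta 2.109.
Adams allocation: Alpha 2, Beta 6, Gamma 1, Delta 7, Epsilon 3, Zeta 4, Eta 2.
Every allocation lies between the lower and upper quota.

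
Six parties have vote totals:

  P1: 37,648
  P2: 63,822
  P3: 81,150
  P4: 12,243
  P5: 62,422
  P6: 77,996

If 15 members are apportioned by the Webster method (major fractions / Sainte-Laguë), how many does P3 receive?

Standard divisor 335281/15 ≈ 22352.067; standard quotas: P1 1.684, P2 2.855, P3 3.631, P4 0.548, P5 2.793, P6 3.489.
Rounding to the nearest integer gives 2, 3, 4, 1, 3, 3 = 16 seats, so the divisor must be adjusted.
With modified divisor 23445.8: modified quotas P1 1.606, P2 2.722, P3 3.461, P4 0.522, P5 2.662, P6 3.327.
Rounding to the nearest integer: P1 2, P2 3, P3 3, P4 1, P5 3, P6 3 (total 15).
P3 receives 3.

3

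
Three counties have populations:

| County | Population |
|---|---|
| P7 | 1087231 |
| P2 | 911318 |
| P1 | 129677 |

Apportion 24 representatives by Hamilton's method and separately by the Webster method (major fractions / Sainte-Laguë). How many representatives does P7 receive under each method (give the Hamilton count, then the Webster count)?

12 and 13

Hamilton: P7 12, P2 10, P1 2.
Webster: P7 13, P2 10, P1 1.
P7 gets 12 under Hamilton and 13 under Webster.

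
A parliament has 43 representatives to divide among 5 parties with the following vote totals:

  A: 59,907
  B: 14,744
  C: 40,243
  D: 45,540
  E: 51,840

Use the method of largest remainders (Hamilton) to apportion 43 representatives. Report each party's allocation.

A: 12; B: 3; C: 8; D: 9; E: 11

Standard divisor: 212274 ÷ 43 ≈ 4936.605.
Standard quotas: A 12.1353, B 2.9867, C 8.1520, D 9.2250, E 10.5011.
Lower quotas: A 12, B 2, C 8, D 9, E 10 (sum 41, leaving 2 seats).
Remainders in descending order: B 0.9867, E 0.5011, D 0.2250, C 0.1520, A 0.1353.
The surplus seats go to B, E.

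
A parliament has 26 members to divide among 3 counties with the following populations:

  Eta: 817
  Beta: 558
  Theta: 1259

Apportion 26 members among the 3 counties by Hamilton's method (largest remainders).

Standard divisor: 2634 ÷ 26 ≈ 101.308.
Standard quotas: Eta 8.065, Beta 5.508, Theta 12.427.
Lower quotas: Eta 8, Beta 5, Theta 12 (sum 25, leaving 1 seat).
Remainders in descending order: Beta 0.508, Theta 0.427, Eta 0.065.
The surplus seat goes to Beta.

Eta 8, Beta 6, Theta 12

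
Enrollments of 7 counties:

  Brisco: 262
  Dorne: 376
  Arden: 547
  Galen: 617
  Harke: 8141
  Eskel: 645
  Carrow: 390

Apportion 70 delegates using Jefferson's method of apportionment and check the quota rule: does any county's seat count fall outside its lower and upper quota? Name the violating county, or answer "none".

Standard quotas: Brisco 1.671, Dorne 2.398, Arden 3.488, Galen 3.934, Harke 51.910, Eskel 4.113, Carrow 2.487.
Jefferson allocation: Brisco 1, Dorne 2, Arden 3, Galen 4, Harke 54, Eskel 4, Carrow 2.
Harke has quota 51.910 (lower 51, upper 52) but receives 54 — outside the quota interval.

Harke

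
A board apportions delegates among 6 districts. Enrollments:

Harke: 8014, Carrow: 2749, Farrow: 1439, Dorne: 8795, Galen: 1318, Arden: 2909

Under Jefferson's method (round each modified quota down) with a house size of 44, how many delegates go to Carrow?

Standard divisor 25224/44 ≈ 573.273; standard quotas: Harke 13.979, Carrow 4.795, Farrow 2.510, Dorne 15.342, Galen 2.299, Arden 5.074.
Rounding down gives 13, 4, 2, 15, 2, 5 = 41 seats, so the divisor must be adjusted.
With modified divisor 540: modified quotas Harke 14.841, Carrow 5.091, Farrow 2.665, Dorne 16.287, Galen 2.441, Arden 5.387.
Rounding down: Harke 14, Carrow 5, Farrow 2, Dorne 16, Galen 2, Arden 5 (total 44).
Carrow receives 5.

5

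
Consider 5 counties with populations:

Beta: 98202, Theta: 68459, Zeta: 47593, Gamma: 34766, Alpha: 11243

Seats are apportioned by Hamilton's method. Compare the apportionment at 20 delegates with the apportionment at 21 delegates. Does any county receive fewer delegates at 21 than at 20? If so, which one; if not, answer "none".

At 20 seats: Beta 7, Theta 5, Zeta 4, Gamma 3, Alpha 1.
At 21 seats: Beta 8, Theta 5, Zeta 4, Gamma 3, Alpha 1.
No county's allocation decreased.

none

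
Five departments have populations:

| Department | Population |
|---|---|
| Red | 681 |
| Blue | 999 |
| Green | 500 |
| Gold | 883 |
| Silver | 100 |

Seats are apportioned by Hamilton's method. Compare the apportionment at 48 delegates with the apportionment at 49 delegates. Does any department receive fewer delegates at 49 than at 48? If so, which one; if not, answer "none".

Silver

At 48 seats: Red 10, Blue 15, Green 8, Gold 13, Silver 2.
At 49 seats: Red 11, Blue 15, Green 8, Gold 14, Silver 1.
Silver drops from 2 to 1.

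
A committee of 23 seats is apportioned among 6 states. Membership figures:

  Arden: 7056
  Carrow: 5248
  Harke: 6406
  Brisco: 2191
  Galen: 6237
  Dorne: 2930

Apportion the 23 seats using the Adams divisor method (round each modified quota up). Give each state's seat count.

Standard divisor 30068/23 ≈ 1307.304; standard quotas: Arden 5.397, Carrow 4.014, Harke 4.900, Brisco 1.676, Galen 4.771, Dorne 2.241.
Rounding up gives 6, 5, 5, 2, 5, 3 = 26 seats, so the divisor must be adjusted.
With modified divisor 1500: modified quotas Arden 4.704, Carrow 3.499, Harke 4.271, Brisco 1.461, Galen 4.158, Dorne 1.953.
Rounding up: Arden 5, Carrow 4, Harke 5, Brisco 2, Galen 5, Dorne 2 (total 23).

Arden 5, Carrow 4, Harke 5, Brisco 2, Galen 5, Dorne 2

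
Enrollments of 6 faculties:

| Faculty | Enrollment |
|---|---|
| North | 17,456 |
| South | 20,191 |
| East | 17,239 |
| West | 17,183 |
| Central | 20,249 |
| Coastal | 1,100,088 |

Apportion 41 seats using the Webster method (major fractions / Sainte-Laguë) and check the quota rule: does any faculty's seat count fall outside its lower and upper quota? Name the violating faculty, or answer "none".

Standard quotas: North 0.600, South 0.694, East 0.593, West 0.591, Central 0.696, Coastal 37.826.
Webster allocation: North 1, South 1, East 1, West 1, Central 1, Coastal 36.
Coastal has quota 37.826 (lower 37, upper 38) but receives 36 — outside the quota interval.

Coastal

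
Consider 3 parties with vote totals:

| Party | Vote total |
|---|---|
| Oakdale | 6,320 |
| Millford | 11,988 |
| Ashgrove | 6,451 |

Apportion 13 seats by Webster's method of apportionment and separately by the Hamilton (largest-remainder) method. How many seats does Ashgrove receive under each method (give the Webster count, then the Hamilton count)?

Webster: Oakdale 3, Millford 7, Ashgrove 3.
Hamilton: Oakdale 3, Millford 6, Ashgrove 4.
Ashgrove gets 3 under Webster and 4 under Hamilton.

3 and 4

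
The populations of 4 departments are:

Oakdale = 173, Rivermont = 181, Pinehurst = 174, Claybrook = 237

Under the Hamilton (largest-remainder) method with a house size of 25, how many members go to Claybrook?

8

Total 765; standard divisor 765/25 ≈ 30.6.
Standard quotas: Oakdale 5.654, Rivermont 5.915, Pinehurst 5.686, Claybrook 7.745.
Lower quotas: Oakdale 5, Rivermont 5, Pinehurst 5, Claybrook 7 (sum 22, leaving 3 seats).
Remainders in descending order: Rivermont 0.915, Claybrook 0.745, Pinehurst 0.686, Oakdale 0.654.
The surplus seats go to Rivermont, Claybrook, Pinehurst.
Claybrook receives 8.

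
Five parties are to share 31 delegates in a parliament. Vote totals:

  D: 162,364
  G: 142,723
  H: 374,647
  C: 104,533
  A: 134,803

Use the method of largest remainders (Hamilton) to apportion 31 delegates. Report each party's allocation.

The standard divisor is 919070/31 ≈ 29647.419.
Standard quotas: D 5.4765, G 4.8140, H 12.6367, C 3.5259, A 4.5469.
Lower quotas: D 5, G 4, H 12, C 3, A 4 (sum 28, leaving 3 seats).
Remainders in descending order: G 0.8140, H 0.6367, A 0.5469, C 0.5259, D 0.4765.
The surplus seats go to G, H, A.

D 5, G 5, H 13, C 3, A 5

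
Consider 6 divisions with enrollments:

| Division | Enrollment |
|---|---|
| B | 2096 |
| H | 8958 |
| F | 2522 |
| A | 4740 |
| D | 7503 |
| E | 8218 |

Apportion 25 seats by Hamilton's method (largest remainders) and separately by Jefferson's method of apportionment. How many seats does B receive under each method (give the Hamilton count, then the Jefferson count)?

Hamilton: B 2, H 7, F 2, A 3, D 5, E 6.
Jefferson: B 1, H 7, F 2, A 3, D 6, E 6.
B gets 2 under Hamilton and 1 under Jefferson.

2 and 1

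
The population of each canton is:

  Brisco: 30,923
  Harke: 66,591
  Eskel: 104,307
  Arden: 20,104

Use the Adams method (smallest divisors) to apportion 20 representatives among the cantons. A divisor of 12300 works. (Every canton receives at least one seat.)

Brisco: 3, Harke: 6, Eskel: 9, Arden: 2

With modified divisor 12300: modified quotas Brisco 2.514, Harke 5.414, Eskel 8.480, Arden 1.634.
Rounding up: Brisco 3, Harke 6, Eskel 9, Arden 2 (total 20).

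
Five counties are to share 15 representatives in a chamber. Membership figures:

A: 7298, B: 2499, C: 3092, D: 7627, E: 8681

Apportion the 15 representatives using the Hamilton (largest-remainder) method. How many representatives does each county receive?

A=4, B=1, C=2, D=4, E=4

The standard divisor is 29197/15 ≈ 1946.467.
Standard quotas: A 3.7494, B 1.2839, C 1.5885, D 3.9184, E 4.4599.
Lower quotas: A 3, B 1, C 1, D 3, E 4 (sum 12, leaving 3 seats).
Remainders in descending order: D 0.9184, A 0.7494, C 0.5885, E 0.4599, B 0.2839.
Largest remainders: D, A, C receive the extra seats.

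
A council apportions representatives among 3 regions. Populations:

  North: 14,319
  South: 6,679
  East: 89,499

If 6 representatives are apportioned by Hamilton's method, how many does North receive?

1

The standard divisor is 110497/6 ≈ 18416.167.
Standard quotas: North 0.7775, South 0.3627, East 4.8598.
Lower quotas: North 0, South 0, East 4 (sum 4, leaving 2 seats).
Remainders in descending order: East 0.8598, North 0.7775, South 0.3627.
The surplus seats go to East, North.
North receives 1.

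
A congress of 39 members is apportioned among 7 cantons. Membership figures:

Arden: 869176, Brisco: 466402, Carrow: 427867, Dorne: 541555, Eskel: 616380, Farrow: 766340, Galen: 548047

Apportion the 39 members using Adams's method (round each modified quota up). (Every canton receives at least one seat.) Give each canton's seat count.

Standard divisor 4235767/39 ≈ 108609.41; standard quotas: Arden 8.003, Brisco 4.294, Carrow 3.940, Dorne 4.986, Eskel 5.675, Farrow 7.056, Galen 5.046.
Rounding up gives 9, 5, 4, 5, 6, 8, 6 = 43 seats, so the divisor must be adjusted.
With modified divisor 119900: modified quotas Arden 7.249, Brisco 3.890, Carrow 3.569, Dorne 4.517, Eskel 5.141, Farrow 6.391, Galen 4.571.
Rounding up: Arden 8, Brisco 4, Carrow 4, Dorne 5, Eskel 6, Farrow 7, Galen 5 (total 39).

Arden 8, Brisco 4, Carrow 4, Dorne 5, Eskel 6, Farrow 7, Galen 5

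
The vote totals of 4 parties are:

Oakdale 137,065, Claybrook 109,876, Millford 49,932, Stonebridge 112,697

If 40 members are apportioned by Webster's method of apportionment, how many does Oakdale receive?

Standard divisor 409570/40 ≈ 10239.25; standard quotas: Oakdale 13.386, Claybrook 10.731, Millford 4.877, Stonebridge 11.006.
Rounding to the nearest integer gives Oakdale 13, Claybrook 11, Millford 5, Stonebridge 11 — total 40, matching the house size, so no adjustment is needed.
Oakdale receives 13.

13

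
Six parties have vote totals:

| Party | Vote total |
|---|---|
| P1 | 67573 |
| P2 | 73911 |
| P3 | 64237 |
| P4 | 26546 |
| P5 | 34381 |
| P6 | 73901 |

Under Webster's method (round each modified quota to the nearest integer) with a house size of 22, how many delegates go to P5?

Standard divisor 340549/22 ≈ 15479.5; standard quotas: P1 4.365, P2 4.775, P3 4.150, P4 1.715, P5 2.221, P6 4.774.
Rounding to the nearest integer gives P1 4, P2 5, P3 4, P4 2, P5 2, P6 5 — total 22, matching the house size, so no adjustment is needed.
P5 receives 2.

2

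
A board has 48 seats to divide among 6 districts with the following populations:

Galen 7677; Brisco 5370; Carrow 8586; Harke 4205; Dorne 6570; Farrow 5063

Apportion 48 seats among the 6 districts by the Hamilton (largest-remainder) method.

Total 37471; standard divisor 37471/48 ≈ 780.646.
Standard quotas: Galen 9.8342, Brisco 6.8789, Carrow 10.9986, Harke 5.3866, Dorne 8.4161, Farrow 6.4857.
Lower quotas: Galen 9, Brisco 6, Carrow 10, Harke 5, Dorne 8, Farrow 6 (sum 44, leaving 4 seats).
Remainders in descending order: Carrow 0.9986, Brisco 0.8789, Galen 0.8342, Farrow 0.4857, Dorne 0.4161, Harke 0.3866.
Largest remainders: Carrow, Brisco, Galen, Farrow receive the extra seats.

Galen: 10; Brisco: 7; Carrow: 11; Harke: 5; Dorne: 8; Farrow: 7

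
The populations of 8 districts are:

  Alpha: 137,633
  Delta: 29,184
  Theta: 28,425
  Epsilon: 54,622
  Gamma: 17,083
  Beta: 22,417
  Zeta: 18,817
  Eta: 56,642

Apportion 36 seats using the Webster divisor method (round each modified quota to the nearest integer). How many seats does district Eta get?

6

Standard divisor 364823/36 ≈ 10133.972; standard quotas: Alpha 13.581, Delta 2.880, Theta 2.805, Epsilon 5.390, Gamma 1.686, Beta 2.212, Zeta 1.857, Eta 5.589.
Rounding to the nearest integer gives 14, 3, 3, 5, 2, 2, 2, 6 = 37 seats, so the divisor must be adjusted.
With modified divisor 10250: modified quotas Alpha 13.428, Delta 2.847, Theta 2.773, Epsilon 5.329, Gamma 1.667, Beta 2.187, Zeta 1.836, Eta 5.526.
Rounding to the nearest integer: Alpha 13, Delta 3, Theta 3, Epsilon 5, Gamma 2, Beta 2, Zeta 2, Eta 6 (total 36).
Eta receives 6.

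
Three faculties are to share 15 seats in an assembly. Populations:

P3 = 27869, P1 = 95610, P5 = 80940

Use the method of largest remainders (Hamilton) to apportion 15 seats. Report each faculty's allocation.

P3=2, P1=7, P5=6

Total 204419; standard divisor 204419/15 ≈ 13627.933.
Standard quotas: P3 2.0450, P1 7.0157, P5 5.9393.
Lower quotas: P3 2, P1 7, P5 5 (sum 14, leaving 1 seat).
Remainders in descending order: P5 0.9393, P3 0.0450, P1 0.0157.
The surplus seat goes to P5.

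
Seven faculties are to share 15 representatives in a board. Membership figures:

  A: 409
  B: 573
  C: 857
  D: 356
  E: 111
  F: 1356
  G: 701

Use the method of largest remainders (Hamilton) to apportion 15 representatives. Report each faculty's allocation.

The standard divisor is 4363/15 ≈ 290.867.
Standard quotas: A 1.406, B 1.970, C 2.946, D 1.224, E 0.382, F 4.662, G 2.410.
Lower quotas: A 1, B 1, C 2, D 1, E 0, F 4, G 2 (sum 11, leaving 4 seats).
Remainders in descending order: B 0.970, C 0.946, F 0.662, G 0.410, A 0.406, E 0.382, D 0.224.
The surplus seats go to B, C, F, G.

A 1, B 2, C 3, D 1, E 0, F 5, G 3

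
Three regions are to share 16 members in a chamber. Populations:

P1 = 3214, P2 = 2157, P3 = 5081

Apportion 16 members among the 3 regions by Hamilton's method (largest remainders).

P1 5, P2 3, P3 8

Standard divisor: 10452 ÷ 16 ≈ 653.25.
Standard quotas: P1 4.9200, P2 3.3020, P3 7.7780.
Lower quotas: P1 4, P2 3, P3 7 (sum 14, leaving 2 seats).
Remainders in descending order: P1 0.9200, P3 0.7780, P2 0.3020.
The surplus seats go to P1, P3.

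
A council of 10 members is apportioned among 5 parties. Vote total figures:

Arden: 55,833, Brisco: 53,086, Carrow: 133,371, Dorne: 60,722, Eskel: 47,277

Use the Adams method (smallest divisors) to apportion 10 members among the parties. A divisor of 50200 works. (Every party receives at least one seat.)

Arden 2, Brisco 2, Carrow 3, Dorne 2, Eskel 1

With modified divisor 50200: modified quotas Arden 1.112, Brisco 1.057, Carrow 2.657, Dorne 1.210, Eskel 0.942.
Rounding up: Arden 2, Brisco 2, Carrow 3, Dorne 2, Eskel 1 (total 10).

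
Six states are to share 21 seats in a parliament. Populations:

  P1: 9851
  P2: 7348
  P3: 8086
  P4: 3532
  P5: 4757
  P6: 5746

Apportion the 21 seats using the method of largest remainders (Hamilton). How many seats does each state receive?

Standard divisor: 39320 ÷ 21 ≈ 1872.381.
Standard quotas: P1 5.2612, P2 3.9244, P3 4.3186, P4 1.8864, P5 2.5406, P6 3.0688.
Lower quotas: P1 5, P2 3, P3 4, P4 1, P5 2, P6 3 (sum 18, leaving 3 seats).
Remainders in descending order: P2 0.9244, P4 0.8864, P5 0.5406, P3 0.3186, P1 0.2612, P6 0.0688.
The surplus seats go to P2, P4, P5.

P1=5, P2=4, P3=4, P4=2, P5=3, P6=3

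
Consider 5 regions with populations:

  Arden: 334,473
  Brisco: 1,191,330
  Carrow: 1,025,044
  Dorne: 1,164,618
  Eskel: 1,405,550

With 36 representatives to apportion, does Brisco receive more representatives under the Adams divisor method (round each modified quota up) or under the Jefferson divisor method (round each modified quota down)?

Adams: Arden 3, Brisco 8, Carrow 7, Dorne 8, Eskel 10.
Jefferson: Arden 2, Brisco 9, Carrow 7, Dorne 8, Eskel 10.
Brisco gets 8 under Adams and 9 under Jefferson.

Jefferson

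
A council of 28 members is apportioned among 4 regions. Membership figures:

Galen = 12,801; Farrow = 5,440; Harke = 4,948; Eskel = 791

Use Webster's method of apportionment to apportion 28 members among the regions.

Galen 15, Farrow 6, Harke 6, Eskel 1

Standard divisor 23980/28 ≈ 856.429; standard quotas: Galen 14.947, Farrow 6.352, Harke 5.777, Eskel 0.924.
Rounding to the nearest integer gives Galen 15, Farrow 6, Harke 6, Eskel 1 — total 28, matching the house size, so no adjustment is needed.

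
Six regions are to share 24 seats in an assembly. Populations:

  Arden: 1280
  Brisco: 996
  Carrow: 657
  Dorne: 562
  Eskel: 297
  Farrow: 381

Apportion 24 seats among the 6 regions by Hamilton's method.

The standard divisor is 4173/24 ≈ 173.875.
Standard quotas: Arden 7.362, Brisco 5.728, Carrow 3.779, Dorne 3.232, Eskel 1.708, Farrow 2.191.
Lower quotas: Arden 7, Brisco 5, Carrow 3, Dorne 3, Eskel 1, Farrow 2 (sum 21, leaving 3 seats).
Remainders in descending order: Carrow 0.779, Brisco 0.728, Eskel 0.708, Arden 0.362, Dorne 0.232, Farrow 0.191.
Largest remainders: Carrow, Brisco, Eskel receive the extra seats.

Arden 7, Brisco 6, Carrow 4, Dorne 3, Eskel 2, Farrow 2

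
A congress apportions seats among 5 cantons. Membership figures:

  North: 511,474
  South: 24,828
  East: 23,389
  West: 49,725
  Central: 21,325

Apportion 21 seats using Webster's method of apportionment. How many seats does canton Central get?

1

Standard divisor 630741/21 ≈ 30035.286; standard quotas: North 17.029, South 0.827, East 0.779, West 1.656, Central 0.710.
Rounding to the nearest integer gives 17, 1, 1, 2, 1 = 22 seats, so the divisor must be adjusted.
With modified divisor 32000: modified quotas North 15.984, South 0.776, East 0.731, West 1.554, Central 0.666.
Rounding to the nearest integer: North 16, South 1, East 1, West 2, Central 1 (total 21).
Central receives 1.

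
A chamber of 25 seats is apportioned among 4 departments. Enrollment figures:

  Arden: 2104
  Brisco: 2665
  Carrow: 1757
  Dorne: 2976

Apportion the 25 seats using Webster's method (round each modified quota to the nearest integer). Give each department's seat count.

Standard divisor 9502/25 ≈ 380.08; standard quotas: Arden 5.536, Brisco 7.012, Carrow 4.623, Dorne 7.830.
Rounding to the nearest integer gives 6, 7, 5, 8 = 26 seats, so the divisor must be adjusted.
With modified divisor 386: modified quotas Arden 5.451, Brisco 6.904, Carrow 4.552, Dorne 7.710.
Rounding to the nearest integer: Arden 5, Brisco 7, Carrow 5, Dorne 8 (total 25).

Arden 5; Brisco 7; Carrow 5; Dorne 8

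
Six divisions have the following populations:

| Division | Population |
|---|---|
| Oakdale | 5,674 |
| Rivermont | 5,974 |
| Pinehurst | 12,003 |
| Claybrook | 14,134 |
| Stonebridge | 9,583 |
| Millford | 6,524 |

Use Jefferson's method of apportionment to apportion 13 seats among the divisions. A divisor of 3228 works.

Oakdale=1; Rivermont=1; Pinehurst=3; Claybrook=4; Stonebridge=2; Millford=2

With modified divisor 3228: modified quotas Oakdale 1.758, Rivermont 1.851, Pinehurst 3.718, Claybrook 4.379, Stonebridge 2.969, Millford 2.021.
Rounding down: Oakdale 1, Rivermont 1, Pinehurst 3, Claybrook 4, Stonebridge 2, Millford 2 (total 13).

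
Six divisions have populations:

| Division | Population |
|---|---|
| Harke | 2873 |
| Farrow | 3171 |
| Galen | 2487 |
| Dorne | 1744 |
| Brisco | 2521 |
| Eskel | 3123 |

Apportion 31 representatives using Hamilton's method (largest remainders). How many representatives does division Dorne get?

3

Standard divisor: 15919 ÷ 31 ≈ 513.516.
Standard quotas: Harke 5.595, Farrow 6.175, Galen 4.843, Dorne 3.396, Brisco 4.909, Eskel 6.082.
Lower quotas: Harke 5, Farrow 6, Galen 4, Dorne 3, Brisco 4, Eskel 6 (sum 28, leaving 3 seats).
Remainders in descending order: Brisco 0.909, Galen 0.843, Harke 0.595, Dorne 0.396, Farrow 0.175, Eskel 0.082.
Largest remainders: Brisco, Galen, Harke receive the extra seats.
Dorne receives 3.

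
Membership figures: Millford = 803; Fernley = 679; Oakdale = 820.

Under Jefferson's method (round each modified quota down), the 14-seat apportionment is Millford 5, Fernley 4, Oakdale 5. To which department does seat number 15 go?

Priority for the next seat is population ÷ (current seats + 1).
Priorities: Millford 133.833, Fernley 135.800, Oakdale 136.667.
Highest priority: Oakdale.

Oakdale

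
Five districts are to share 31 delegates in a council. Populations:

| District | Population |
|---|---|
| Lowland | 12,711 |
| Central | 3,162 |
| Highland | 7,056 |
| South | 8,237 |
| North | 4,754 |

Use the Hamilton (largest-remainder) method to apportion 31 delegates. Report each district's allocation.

Total 35920; standard divisor 35920/31 ≈ 1158.71.
Standard quotas: Lowland 10.9700, Central 2.7289, Highland 6.0895, South 7.1088, North 4.1028.
Lower quotas: Lowland 10, Central 2, Highland 6, South 7, North 4 (sum 29, leaving 2 seats).
Remainders in descending order: Lowland 0.9700, Central 0.7289, South 0.1088, North 0.1028, Highland 0.0895.
The surplus seats go to Lowland, Central.

Lowland: 11, Central: 3, Highland: 6, South: 7, North: 4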